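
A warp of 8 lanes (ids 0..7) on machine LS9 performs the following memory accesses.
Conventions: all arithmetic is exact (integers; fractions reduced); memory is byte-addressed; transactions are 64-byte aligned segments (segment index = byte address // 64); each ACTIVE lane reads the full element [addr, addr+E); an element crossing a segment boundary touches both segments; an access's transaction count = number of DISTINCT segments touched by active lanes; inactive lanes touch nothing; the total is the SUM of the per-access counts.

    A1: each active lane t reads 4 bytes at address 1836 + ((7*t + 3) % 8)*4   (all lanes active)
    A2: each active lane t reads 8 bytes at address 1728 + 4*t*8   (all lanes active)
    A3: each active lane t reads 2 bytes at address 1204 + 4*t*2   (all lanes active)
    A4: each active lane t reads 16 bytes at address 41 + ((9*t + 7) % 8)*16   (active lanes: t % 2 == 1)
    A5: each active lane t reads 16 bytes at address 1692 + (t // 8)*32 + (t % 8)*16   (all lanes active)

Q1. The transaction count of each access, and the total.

A1: 2 transactions
A2: 4 transactions
A3: 2 transactions
A4: 3 transactions
A5: 3 transactions

Answer: 2,4,2,3,3; total 14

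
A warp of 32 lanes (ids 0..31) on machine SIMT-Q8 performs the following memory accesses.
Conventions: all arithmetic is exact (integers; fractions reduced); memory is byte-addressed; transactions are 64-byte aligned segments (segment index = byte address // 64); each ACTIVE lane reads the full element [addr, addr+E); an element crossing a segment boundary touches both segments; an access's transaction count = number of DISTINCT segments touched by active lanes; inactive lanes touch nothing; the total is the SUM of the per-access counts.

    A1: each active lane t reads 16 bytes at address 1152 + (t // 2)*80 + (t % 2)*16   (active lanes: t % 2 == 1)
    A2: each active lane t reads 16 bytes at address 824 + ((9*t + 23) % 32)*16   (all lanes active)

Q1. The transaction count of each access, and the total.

A1: 16 transactions
A2: 9 transactions

Answer: 16,9; total 25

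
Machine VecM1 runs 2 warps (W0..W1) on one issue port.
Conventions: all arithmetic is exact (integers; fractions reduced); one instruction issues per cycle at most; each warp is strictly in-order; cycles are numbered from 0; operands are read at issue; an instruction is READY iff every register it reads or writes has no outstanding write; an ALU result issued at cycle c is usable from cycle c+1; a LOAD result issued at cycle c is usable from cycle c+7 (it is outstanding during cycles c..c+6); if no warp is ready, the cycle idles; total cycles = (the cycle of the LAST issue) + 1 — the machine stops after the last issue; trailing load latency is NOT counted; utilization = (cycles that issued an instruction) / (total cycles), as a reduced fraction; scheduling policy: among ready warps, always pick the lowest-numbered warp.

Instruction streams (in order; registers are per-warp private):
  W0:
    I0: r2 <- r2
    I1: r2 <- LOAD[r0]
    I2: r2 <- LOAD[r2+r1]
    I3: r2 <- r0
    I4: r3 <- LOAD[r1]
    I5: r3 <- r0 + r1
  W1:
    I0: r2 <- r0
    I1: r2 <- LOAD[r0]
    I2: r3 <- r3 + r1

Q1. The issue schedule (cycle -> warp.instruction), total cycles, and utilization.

cycle 0: W0.I0
cycle 1: W0.I1
cycle 2: W1.I0
cycle 3: W1.I1
cycle 4: W1.I2
cycle 5: idle
cycle 6: idle
cycle 7: idle
cycle 8: W0.I2
cycle 9: idle
cycle 10: idle
cycle 11: idle
cycle 12: idle
cycle 13: idle
cycle 14: idle
cycle 15: W0.I3
cycle 16: W0.I4
cycle 17: idle
cycle 18: idle
cycle 19: idle
cycle 20: idle
cycle 21: idle
cycle 22: idle
cycle 23: W0.I5

Answer: 24 cycles, utilization 3/8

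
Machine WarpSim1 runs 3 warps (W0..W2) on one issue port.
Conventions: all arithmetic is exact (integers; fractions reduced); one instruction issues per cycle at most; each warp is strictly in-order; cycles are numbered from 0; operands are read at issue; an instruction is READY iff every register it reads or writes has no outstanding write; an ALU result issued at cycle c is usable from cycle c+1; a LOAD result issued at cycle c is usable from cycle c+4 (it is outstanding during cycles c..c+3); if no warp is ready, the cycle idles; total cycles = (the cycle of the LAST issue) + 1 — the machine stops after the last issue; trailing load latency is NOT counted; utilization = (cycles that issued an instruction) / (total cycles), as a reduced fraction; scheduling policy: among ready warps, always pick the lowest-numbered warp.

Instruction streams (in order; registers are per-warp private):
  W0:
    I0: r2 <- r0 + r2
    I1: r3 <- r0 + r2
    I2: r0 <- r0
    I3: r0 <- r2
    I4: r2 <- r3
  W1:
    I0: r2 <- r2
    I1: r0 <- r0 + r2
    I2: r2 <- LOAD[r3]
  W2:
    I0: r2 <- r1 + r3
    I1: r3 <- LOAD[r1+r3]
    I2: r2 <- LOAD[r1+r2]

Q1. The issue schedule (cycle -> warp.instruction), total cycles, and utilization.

cycle 0: W0.I0
cycle 1: W0.I1
cycle 2: W0.I2
cycle 3: W0.I3
cycle 4: W0.I4
cycle 5: W1.I0
cycle 6: W1.I1
cycle 7: W1.I2
cycle 8: W2.I0
cycle 9: W2.I1
cycle 10: W2.I2

Answer: 11 cycles, utilization 1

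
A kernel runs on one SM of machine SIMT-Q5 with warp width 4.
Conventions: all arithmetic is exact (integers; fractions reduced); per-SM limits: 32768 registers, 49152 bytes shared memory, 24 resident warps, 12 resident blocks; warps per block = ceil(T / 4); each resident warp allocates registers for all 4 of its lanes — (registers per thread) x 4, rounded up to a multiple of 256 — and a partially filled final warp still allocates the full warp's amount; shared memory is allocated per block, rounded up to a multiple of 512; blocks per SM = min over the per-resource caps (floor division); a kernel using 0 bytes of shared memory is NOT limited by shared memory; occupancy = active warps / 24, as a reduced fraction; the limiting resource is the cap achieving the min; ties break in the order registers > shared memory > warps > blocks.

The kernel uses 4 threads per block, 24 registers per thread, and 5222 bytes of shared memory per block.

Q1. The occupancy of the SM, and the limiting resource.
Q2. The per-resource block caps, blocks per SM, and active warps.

Answer: occupancy 1/3, limited by shared memory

registers: 128 blocks
shared memory: 8 blocks
warps: 24 blocks
blocks: 12 blocks

Answer: 8 blocks, 8 active warps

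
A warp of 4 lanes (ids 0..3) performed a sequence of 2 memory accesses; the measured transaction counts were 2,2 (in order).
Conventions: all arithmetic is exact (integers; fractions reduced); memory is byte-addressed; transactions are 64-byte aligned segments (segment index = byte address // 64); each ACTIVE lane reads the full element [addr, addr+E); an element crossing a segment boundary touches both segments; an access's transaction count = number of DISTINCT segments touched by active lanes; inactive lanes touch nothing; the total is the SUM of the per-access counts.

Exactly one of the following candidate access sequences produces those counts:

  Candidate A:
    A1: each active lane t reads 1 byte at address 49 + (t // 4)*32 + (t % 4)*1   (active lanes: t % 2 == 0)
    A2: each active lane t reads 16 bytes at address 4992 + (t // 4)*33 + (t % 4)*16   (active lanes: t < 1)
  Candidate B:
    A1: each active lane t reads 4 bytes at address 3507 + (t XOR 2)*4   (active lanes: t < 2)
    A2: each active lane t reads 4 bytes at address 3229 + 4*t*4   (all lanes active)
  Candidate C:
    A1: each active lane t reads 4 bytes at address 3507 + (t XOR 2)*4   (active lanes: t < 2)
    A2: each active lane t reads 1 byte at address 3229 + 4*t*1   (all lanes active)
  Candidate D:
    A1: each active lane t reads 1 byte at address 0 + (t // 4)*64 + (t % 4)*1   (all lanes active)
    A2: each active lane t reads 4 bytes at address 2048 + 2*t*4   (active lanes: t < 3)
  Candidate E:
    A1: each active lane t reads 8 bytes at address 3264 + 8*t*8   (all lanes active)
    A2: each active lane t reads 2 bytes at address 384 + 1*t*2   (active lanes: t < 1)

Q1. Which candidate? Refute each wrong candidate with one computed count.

A: A1 gives 1 transaction, not 2
C: A2 gives 1 transaction, not 2
D: A1 gives 1 transaction, not 2
E: A1 gives 4 transactions, not 2
B: all counts match (2,2)

Answer: B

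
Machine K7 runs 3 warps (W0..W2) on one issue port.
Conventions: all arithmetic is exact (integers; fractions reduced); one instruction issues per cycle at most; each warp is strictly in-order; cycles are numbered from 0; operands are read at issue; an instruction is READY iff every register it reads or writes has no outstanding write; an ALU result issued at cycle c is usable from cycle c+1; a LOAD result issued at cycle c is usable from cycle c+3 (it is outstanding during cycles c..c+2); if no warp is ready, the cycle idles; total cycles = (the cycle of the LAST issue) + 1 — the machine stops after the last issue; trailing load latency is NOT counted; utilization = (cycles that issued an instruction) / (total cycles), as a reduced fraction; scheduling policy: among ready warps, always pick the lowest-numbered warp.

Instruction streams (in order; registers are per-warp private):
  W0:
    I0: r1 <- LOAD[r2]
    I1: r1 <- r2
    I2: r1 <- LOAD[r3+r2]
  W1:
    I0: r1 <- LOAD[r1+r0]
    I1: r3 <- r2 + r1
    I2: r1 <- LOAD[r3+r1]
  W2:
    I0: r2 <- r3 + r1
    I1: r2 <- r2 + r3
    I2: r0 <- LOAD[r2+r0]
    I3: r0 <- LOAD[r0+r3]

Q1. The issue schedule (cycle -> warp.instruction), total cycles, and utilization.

cycle 0: W0.I0
cycle 1: W1.I0
cycle 2: W2.I0
cycle 3: W0.I1
cycle 4: W0.I2
cycle 5: W1.I1
cycle 6: W1.I2
cycle 7: W2.I1
cycle 8: W2.I2
cycle 9: idle
cycle 10: idle
cycle 11: W2.I3

Answer: 12 cycles, utilization 5/6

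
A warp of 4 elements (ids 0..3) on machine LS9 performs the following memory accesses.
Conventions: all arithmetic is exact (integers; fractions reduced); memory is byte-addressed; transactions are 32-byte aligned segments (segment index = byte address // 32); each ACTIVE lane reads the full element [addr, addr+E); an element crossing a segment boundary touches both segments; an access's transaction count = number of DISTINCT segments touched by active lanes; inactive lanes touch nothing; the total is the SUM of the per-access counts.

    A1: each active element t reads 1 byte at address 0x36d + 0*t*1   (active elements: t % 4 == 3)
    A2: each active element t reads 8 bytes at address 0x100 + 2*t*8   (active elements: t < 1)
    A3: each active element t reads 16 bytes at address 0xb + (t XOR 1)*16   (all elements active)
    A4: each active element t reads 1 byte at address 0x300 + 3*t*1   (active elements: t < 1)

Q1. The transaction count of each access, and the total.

A1: 1 transaction
A2: 1 transaction
A3: 3 transactions
A4: 1 transaction

Answer: 1,1,3,1; total 6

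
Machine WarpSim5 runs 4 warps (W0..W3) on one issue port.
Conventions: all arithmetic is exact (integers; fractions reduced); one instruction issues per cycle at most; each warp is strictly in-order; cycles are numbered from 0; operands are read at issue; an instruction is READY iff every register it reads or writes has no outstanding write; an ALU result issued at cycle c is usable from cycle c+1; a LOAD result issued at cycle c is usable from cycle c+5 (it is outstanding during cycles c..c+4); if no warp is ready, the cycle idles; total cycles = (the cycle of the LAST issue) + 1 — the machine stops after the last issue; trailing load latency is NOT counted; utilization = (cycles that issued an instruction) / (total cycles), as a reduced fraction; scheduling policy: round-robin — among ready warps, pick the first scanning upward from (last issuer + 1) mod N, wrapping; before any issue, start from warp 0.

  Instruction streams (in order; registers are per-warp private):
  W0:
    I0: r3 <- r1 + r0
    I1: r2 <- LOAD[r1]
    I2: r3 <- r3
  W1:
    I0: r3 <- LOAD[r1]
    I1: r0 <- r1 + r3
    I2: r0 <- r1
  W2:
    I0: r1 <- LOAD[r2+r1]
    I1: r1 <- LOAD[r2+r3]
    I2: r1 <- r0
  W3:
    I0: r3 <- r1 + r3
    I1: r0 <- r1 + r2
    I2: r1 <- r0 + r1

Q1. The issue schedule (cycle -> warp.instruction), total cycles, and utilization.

cycle 0: W0.I0
cycle 1: W1.I0
cycle 2: W2.I0
cycle 3: W3.I0
cycle 4: W0.I1
cycle 5: W3.I1
cycle 6: W0.I2
cycle 7: W1.I1
cycle 8: W2.I1
cycle 9: W3.I2
cycle 10: W1.I2
cycle 11: idle
cycle 12: idle
cycle 13: W2.I2

Answer: 14 cycles, utilization 6/7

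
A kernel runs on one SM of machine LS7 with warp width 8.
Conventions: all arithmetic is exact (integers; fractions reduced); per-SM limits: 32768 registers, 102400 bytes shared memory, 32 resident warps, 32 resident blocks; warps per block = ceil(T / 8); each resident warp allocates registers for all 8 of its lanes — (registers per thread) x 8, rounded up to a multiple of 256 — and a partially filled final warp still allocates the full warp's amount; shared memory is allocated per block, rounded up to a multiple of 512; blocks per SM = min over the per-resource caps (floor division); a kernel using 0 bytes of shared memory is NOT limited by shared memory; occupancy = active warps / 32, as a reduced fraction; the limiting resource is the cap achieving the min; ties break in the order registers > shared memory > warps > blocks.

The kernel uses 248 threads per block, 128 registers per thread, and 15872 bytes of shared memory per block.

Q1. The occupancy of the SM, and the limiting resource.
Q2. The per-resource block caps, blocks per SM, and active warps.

Answer: occupancy 31/32, limited by registers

registers: 1 block
shared memory: 6 blocks
warps: 1 block
blocks: 32 blocks

Answer: 1 block, 31 active warps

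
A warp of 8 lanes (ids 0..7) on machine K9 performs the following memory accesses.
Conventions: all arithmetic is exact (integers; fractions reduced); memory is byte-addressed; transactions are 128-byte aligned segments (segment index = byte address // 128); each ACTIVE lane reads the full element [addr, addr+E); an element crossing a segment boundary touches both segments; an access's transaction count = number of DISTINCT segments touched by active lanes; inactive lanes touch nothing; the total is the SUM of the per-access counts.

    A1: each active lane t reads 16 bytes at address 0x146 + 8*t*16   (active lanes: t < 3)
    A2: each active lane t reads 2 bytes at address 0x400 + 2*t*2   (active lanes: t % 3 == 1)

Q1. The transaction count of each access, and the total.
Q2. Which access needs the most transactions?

A1: 3 transactions
A2: 1 transaction

Answer: 3,1; total 4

Answer: A1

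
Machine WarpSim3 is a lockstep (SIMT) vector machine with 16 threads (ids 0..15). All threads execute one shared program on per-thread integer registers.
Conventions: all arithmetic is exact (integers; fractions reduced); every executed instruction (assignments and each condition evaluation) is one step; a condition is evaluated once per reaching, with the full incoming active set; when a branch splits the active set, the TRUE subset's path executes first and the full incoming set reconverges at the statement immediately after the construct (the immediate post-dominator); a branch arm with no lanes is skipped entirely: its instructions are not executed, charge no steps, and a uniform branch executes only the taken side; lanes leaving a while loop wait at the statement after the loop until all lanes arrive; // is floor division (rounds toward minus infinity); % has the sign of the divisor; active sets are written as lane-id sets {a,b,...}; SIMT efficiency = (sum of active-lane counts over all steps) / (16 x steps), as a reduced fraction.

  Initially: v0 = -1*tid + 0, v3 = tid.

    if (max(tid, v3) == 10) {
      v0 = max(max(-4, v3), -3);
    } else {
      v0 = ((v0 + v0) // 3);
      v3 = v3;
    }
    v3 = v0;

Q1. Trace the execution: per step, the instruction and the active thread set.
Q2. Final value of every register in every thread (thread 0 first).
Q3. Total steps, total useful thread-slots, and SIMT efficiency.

step 0: eval (max(tid, v3) == 10)    {0,1,2,3,4,5,6,7,8,9,10,11,12,13,14,15}
step 1: v0 <- max(max(-4, v3), -3)   {10}
step 2: v0 <- ((v0 + v0) // 3)       {0,1,2,3,4,5,6,7,8,9,11,12,13,14,15}
step 3: v3 <- v3                     {0,1,2,3,4,5,6,7,8,9,11,12,13,14,15}
step 4: v3 <- v0                     {0,1,2,3,4,5,6,7,8,9,10,11,12,13,14,15}

Answer: 5 steps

v0: 0,-1,-2,-2,-3,-4,-4,-5,-6,-6,10,-8,-8,-9,-10,-10
v3: 0,-1,-2,-2,-3,-4,-4,-5,-6,-6,10,-8,-8,-9,-10,-10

steps = 5; useful = 63; efficiency = 63/80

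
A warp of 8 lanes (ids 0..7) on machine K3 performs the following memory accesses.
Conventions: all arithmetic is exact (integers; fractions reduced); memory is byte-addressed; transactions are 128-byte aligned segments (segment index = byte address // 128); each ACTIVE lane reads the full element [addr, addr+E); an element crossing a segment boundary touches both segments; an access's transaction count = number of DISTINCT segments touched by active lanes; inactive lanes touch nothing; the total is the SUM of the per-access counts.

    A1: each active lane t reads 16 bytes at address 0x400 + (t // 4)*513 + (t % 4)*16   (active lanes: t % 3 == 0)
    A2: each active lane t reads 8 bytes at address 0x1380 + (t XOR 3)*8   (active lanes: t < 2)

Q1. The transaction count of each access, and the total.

A1: 2 transactions
A2: 1 transaction

Answer: 2,1; total 3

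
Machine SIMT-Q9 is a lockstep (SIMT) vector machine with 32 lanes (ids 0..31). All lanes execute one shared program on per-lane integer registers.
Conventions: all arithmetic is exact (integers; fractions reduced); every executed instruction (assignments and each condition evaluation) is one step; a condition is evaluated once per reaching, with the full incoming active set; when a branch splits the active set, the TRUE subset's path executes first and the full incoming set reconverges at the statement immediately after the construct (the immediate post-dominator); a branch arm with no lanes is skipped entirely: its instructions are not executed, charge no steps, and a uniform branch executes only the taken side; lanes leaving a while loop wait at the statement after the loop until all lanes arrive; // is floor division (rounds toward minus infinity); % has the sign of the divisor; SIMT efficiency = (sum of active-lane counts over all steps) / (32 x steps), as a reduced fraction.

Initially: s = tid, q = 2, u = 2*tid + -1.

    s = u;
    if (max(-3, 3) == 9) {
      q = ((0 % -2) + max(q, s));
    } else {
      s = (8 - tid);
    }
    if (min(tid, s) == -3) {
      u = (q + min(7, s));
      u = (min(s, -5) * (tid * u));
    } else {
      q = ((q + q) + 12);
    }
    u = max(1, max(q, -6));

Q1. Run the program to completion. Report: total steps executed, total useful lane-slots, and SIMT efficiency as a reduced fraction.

Answer: 8 steps, 193 useful, 193/256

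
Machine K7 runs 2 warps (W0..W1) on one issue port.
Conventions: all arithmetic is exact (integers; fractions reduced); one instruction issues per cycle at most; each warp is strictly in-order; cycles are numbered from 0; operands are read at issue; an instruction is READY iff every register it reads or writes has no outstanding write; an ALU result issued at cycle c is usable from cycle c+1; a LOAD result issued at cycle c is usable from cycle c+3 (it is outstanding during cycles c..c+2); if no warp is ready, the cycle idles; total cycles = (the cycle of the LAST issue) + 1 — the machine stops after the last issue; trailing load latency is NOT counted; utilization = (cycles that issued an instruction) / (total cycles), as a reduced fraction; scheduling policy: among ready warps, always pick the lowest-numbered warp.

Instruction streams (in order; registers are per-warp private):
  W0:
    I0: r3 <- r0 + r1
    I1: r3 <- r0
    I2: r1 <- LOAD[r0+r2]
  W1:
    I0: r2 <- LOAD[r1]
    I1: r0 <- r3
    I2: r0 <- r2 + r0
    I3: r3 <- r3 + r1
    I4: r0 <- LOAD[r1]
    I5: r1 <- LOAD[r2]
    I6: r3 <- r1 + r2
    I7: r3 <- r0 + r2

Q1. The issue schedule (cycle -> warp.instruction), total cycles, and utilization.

cycle 0: W0.I0
cycle 1: W0.I1
cycle 2: W0.I2
cycle 3: W1.I0
cycle 4: W1.I1
cycle 5: idle
cycle 6: W1.I2
cycle 7: W1.I3
cycle 8: W1.I4
cycle 9: W1.I5
cycle 10: idle
cycle 11: idle
cycle 12: W1.I6
cycle 13: W1.I7

Answer: 14 cycles, utilization 11/14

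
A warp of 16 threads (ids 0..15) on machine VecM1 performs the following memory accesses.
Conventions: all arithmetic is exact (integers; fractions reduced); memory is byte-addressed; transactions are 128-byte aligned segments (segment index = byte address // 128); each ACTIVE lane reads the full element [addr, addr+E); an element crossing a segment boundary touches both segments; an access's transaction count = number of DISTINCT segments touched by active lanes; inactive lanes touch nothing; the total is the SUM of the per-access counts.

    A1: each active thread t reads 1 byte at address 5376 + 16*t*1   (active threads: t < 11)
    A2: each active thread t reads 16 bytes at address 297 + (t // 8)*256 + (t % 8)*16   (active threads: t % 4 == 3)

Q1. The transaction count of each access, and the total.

A1: 2 transactions
A2: 4 transactions

Answer: 2,4; total 6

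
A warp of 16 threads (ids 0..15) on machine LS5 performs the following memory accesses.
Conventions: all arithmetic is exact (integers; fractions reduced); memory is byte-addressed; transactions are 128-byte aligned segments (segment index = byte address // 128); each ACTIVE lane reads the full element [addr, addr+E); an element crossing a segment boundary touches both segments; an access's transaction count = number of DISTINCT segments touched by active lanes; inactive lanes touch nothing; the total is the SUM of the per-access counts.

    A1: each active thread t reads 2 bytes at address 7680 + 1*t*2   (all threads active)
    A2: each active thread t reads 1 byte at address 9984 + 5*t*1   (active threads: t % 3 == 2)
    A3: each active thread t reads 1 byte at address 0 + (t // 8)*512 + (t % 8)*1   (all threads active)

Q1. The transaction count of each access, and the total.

A1: 1 transaction
A2: 1 transaction
A3: 2 transactions

Answer: 1,1,2; total 4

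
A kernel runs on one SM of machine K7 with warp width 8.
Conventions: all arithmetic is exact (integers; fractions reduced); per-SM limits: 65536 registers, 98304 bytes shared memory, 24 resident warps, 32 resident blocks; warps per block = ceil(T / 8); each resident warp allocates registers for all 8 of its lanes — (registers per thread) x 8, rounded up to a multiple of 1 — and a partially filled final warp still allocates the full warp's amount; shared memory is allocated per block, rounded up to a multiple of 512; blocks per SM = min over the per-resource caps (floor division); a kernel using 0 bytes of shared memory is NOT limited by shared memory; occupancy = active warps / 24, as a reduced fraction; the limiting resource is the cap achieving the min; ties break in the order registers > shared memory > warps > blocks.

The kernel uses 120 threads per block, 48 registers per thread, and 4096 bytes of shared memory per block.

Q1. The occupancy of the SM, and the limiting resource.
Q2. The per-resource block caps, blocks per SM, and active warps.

Answer: occupancy 5/8, limited by warps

registers: 11 blocks
shared memory: 24 blocks
warps: 1 block
blocks: 32 blocks

Answer: 1 block, 15 active warps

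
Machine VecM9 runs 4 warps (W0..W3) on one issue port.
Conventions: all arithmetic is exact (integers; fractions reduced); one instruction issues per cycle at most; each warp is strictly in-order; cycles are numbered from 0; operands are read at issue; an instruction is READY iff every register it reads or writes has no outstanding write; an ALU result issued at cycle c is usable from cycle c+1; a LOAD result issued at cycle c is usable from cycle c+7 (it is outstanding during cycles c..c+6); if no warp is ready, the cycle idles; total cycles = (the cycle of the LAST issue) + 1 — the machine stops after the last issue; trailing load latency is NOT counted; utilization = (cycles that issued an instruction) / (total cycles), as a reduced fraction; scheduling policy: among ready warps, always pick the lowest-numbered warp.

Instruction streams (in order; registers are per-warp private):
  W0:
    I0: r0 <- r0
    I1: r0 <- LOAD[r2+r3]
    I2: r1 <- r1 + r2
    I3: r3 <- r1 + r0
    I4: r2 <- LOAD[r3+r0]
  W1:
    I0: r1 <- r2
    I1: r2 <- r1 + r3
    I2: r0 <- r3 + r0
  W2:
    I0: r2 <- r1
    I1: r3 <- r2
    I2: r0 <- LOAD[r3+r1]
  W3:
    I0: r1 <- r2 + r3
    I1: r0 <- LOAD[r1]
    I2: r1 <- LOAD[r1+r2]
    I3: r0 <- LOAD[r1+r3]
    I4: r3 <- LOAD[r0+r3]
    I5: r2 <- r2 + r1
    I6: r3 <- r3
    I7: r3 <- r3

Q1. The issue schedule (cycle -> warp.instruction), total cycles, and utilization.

cycle 0: W0.I0
cycle 1: W0.I1
cycle 2: W0.I2
cycle 3: W1.I0
cycle 4: W1.I1
cycle 5: W1.I2
cycle 6: W2.I0
cycle 7: W2.I1
cycle 8: W0.I3
cycle 9: W0.I4
cycle 10: W2.I2
cycle 11: W3.I0
cycle 12: W3.I1
cycle 13: W3.I2
cycle 14: idle
cycle 15: idle
cycle 16: idle
cycle 17: idle
cycle 18: idle
cycle 19: idle
cycle 20: W3.I3
cycle 21: idle
cycle 22: idle
cycle 23: idle
cycle 24: idle
cycle 25: idle
cycle 26: idle
cycle 27: W3.I4
cycle 28: W3.I5
cycle 29: idle
cycle 30: idle
cycle 31: idle
cycle 32: idle
cycle 33: idle
cycle 34: W3.I6
cycle 35: W3.I7

Answer: 36 cycles, utilization 19/36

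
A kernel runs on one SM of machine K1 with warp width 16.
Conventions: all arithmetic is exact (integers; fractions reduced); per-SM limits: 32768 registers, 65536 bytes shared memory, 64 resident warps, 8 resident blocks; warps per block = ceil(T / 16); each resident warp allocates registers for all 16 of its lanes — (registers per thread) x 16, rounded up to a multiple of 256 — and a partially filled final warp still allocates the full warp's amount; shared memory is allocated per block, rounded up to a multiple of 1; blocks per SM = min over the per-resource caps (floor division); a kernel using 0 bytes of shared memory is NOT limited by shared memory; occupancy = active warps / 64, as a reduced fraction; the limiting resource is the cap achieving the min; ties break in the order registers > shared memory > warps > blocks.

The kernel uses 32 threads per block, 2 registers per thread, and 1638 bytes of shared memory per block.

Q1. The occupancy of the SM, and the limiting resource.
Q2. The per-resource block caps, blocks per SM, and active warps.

Answer: occupancy 1/4, limited by blocks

registers: 64 blocks
shared memory: 40 blocks
warps: 32 blocks
blocks: 8 blocks

Answer: 8 blocks, 16 active warps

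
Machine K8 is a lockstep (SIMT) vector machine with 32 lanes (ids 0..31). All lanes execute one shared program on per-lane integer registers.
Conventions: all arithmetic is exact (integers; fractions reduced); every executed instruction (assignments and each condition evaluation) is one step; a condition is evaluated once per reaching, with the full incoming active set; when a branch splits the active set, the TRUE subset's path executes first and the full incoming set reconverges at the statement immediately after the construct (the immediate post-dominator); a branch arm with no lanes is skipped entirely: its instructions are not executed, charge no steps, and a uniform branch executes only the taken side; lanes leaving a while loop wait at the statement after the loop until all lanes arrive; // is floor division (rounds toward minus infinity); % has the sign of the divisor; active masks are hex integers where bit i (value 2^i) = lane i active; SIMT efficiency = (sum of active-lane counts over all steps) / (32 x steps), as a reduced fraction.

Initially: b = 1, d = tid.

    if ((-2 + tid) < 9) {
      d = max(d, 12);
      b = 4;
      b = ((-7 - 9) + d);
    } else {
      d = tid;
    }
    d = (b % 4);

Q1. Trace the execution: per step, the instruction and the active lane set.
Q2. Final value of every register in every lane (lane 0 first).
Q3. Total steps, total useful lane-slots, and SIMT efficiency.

step 0: eval ((-2 + tid) < 9)        0xffffffff
step 1: d <- max(d, 12)              0x000007ff
step 2: b <- 4                       0x000007ff
step 3: b <- ((-7 - 9) + d)          0x000007ff
step 4: d <- tid                     0xfffff800
step 5: d <- (b % 4)                 0xffffffff

Answer: 6 steps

b: -4,-4,-4,-4,-4,-4,-4,-4,-4,-4,-4,1,1,1,1,1,1,1,1,1,1,1,1,1,1,1,1,1,1,1,1,1
d: 0,0,0,0,0,0,0,0,0,0,0,1,1,1,1,1,1,1,1,1,1,1,1,1,1,1,1,1,1,1,1,1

steps = 6; useful = 118; efficiency = 118/192 = 59/96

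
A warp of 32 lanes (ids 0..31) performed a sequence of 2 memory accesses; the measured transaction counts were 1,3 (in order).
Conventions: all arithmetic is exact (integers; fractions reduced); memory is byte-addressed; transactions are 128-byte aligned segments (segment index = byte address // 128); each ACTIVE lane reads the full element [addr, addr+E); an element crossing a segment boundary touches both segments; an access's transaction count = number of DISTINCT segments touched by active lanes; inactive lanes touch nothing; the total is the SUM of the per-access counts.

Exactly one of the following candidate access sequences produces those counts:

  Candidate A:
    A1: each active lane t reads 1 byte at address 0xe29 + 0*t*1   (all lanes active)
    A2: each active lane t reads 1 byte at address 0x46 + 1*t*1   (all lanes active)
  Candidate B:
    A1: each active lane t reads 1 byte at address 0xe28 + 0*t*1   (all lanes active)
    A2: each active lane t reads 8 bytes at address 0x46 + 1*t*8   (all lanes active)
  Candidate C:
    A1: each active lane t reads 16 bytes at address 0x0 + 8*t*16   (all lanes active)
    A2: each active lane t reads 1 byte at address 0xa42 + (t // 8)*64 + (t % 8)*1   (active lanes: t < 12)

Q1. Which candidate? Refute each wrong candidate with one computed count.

A: A2 gives 1 transaction, not 3
C: A1 gives 32 transactions, not 1
B: all counts match (1,3)

Answer: B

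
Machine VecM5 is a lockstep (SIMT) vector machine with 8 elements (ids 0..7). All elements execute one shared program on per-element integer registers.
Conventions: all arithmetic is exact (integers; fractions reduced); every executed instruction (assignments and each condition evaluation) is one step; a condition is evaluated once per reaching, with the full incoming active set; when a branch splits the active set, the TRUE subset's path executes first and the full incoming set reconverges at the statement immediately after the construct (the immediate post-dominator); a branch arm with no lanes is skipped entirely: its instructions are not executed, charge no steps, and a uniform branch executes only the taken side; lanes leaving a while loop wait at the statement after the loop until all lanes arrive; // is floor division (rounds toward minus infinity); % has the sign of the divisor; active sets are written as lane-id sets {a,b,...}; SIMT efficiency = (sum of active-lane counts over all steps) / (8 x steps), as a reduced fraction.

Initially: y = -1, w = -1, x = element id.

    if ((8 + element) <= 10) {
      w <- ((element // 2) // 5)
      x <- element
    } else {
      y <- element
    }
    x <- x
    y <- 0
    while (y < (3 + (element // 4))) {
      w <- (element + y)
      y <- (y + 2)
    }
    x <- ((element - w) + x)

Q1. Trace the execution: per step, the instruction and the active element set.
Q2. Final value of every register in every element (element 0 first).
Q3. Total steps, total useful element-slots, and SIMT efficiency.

step 0: eval ((8 + element) <= 10)   {0,1,2,3,4,5,6,7}
step 1: w <- ((element // 2) // 5)   {0,1,2}
step 2: x <- element                 {0,1,2}
step 3: y <- element                 {3,4,5,6,7}
step 4: x <- x                       {0,1,2,3,4,5,6,7}
step 5: y <- 0                       {0,1,2,3,4,5,6,7}
step 6: eval (y < (3 + (element // 4))) {0,1,2,3,4,5,6,7}
step 7: w <- (element + y)           {0,1,2,3,4,5,6,7}
step 8: y <- (y + 2)                 {0,1,2,3,4,5,6,7}
step 9: eval (y < (3 + (element // 4))) {0,1,2,3,4,5,6,7}
step 10: w <- (element + y)           {0,1,2,3,4,5,6,7}
step 11: y <- (y + 2)                 {0,1,2,3,4,5,6,7}
step 12: eval (y < (3 + (element // 4))) {0,1,2,3,4,5,6,7}
step 13: x <- ((element - w) + x)     {0,1,2,3,4,5,6,7}

Answer: 14 steps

y: 4,4,4,4,4,4,4,4
w: 2,3,4,5,6,7,8,9
x: -2,-1,0,1,2,3,4,5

steps = 14; useful = 99; efficiency = 99/112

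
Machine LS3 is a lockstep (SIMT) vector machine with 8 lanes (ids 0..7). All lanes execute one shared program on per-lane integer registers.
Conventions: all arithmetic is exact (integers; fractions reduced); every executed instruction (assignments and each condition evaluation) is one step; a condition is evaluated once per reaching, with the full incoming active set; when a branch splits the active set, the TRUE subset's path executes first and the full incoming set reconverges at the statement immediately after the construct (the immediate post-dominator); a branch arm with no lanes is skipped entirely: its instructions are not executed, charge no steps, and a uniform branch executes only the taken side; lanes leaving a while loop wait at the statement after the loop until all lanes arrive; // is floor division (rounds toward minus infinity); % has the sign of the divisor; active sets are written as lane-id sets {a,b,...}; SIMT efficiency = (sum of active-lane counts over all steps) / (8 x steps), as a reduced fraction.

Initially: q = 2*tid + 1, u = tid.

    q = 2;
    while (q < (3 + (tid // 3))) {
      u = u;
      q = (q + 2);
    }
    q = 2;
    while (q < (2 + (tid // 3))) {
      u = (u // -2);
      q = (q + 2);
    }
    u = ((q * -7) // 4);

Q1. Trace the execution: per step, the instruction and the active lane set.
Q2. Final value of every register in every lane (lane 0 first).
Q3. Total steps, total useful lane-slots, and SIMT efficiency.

step 0: q <- 2                       {0,1,2,3,4,5,6,7}
step 1: eval (q < (3 + (tid // 3)))  {0,1,2,3,4,5,6,7}
step 2: u <- u                       {0,1,2,3,4,5,6,7}
step 3: q <- (q + 2)                 {0,1,2,3,4,5,6,7}
step 4: eval (q < (3 + (tid // 3)))  {0,1,2,3,4,5,6,7}
step 5: u <- u                       {6,7}
step 6: q <- (q + 2)                 {6,7}
step 7: eval (q < (3 + (tid // 3)))  {6,7}
step 8: q <- 2                       {0,1,2,3,4,5,6,7}
step 9: eval (q < (2 + (tid // 3)))  {0,1,2,3,4,5,6,7}
step 10: u <- (u // -2)               {3,4,5,6,7}
step 11: q <- (q + 2)                 {3,4,5,6,7}
step 12: eval (q < (2 + (tid // 3)))  {3,4,5,6,7}
step 13: u <- ((q * -7) // 4)         {0,1,2,3,4,5,6,7}

Answer: 14 steps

q: 2,2,2,4,4,4,4,4
u: -4,-4,-4,-7,-7,-7,-7,-7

steps = 14; useful = 85; efficiency = 85/112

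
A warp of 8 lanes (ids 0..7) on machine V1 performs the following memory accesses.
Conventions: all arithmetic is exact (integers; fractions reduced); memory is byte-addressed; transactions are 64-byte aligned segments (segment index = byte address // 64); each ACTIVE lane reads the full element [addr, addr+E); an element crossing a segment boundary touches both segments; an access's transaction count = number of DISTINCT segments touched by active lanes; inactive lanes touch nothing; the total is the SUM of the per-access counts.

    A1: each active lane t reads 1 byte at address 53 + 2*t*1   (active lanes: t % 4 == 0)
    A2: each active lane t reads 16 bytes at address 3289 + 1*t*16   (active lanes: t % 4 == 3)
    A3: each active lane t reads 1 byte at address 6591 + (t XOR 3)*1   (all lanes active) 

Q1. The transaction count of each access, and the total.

A1: 1 transaction
A2: 2 transactions
A3: 2 transactions

Answer: 1,2,2; total 5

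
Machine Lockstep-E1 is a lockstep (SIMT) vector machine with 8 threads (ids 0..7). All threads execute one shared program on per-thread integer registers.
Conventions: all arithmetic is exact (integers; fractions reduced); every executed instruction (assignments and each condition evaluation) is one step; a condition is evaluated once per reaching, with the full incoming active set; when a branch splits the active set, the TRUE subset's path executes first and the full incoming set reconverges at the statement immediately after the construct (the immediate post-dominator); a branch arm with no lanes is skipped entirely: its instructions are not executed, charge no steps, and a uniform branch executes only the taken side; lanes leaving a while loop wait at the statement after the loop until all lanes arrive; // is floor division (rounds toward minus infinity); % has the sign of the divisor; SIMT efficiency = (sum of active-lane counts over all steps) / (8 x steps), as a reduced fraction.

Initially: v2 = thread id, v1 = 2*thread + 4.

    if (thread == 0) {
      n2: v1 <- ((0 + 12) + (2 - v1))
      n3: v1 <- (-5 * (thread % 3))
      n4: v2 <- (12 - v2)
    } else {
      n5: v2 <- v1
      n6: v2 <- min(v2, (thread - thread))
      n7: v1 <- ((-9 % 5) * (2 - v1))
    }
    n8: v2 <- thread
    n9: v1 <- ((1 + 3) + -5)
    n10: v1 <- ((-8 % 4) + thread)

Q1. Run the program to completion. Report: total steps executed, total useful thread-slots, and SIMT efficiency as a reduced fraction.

Answer: 10 steps, 56 useful, 7/10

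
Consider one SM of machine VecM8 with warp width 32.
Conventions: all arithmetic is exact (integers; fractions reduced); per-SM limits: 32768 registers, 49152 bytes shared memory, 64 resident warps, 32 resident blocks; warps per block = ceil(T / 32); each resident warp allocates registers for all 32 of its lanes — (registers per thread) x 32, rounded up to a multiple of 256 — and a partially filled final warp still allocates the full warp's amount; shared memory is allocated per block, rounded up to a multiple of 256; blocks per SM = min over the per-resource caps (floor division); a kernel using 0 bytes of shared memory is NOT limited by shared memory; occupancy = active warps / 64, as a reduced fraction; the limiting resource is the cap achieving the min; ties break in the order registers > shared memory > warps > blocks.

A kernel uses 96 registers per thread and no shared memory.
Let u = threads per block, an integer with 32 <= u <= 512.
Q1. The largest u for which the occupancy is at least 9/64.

Answer: u = 320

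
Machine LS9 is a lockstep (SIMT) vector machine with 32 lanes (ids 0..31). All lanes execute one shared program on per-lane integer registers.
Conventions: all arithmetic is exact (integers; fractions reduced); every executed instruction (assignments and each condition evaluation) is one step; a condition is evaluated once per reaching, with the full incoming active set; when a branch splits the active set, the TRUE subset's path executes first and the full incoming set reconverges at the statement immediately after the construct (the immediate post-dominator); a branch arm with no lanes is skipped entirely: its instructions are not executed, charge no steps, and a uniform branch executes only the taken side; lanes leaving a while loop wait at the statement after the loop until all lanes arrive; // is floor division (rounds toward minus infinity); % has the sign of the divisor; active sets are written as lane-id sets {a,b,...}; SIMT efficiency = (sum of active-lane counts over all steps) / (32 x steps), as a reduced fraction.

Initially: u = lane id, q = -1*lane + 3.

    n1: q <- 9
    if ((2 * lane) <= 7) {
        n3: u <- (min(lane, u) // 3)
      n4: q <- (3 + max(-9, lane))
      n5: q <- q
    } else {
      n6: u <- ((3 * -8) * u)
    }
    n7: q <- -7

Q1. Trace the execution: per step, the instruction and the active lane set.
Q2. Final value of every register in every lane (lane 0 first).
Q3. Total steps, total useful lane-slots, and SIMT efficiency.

step 0: q <- 9                       {0,1,2,3,4,5,6,7,8,9,10,11,12,13,14,15,16,17,18,19,20,21,22,23,24,25,26,27,28,29,30,31}
step 1: eval ((2 * lane) <= 7)       {0,1,2,3,4,5,6,7,8,9,10,11,12,13,14,15,16,17,18,19,20,21,22,23,24,25,26,27,28,29,30,31}
step 2: u <- (min(lane, u) // 3)     {0,1,2,3}
step 3: q <- (3 + max(-9, lane))     {0,1,2,3}
step 4: q <- q                       {0,1,2,3}
step 5: u <- ((3 * -8) * u)          {4,5,6,7,8,9,10,11,12,13,14,15,16,17,18,19,20,21,22,23,24,25,26,27,28,29,30,31}
step 6: q <- -7                      {0,1,2,3,4,5,6,7,8,9,10,11,12,13,14,15,16,17,18,19,20,21,22,23,24,25,26,27,28,29,30,31}

Answer: 7 steps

u: 0,0,0,1,-96,-120,-144,-168,-192,-216,-240,-264,-288,-312,-336,-360,-384,-408,-432,-456,-480,-504,-528,-552,-576,-600,-624,-648,-672,-696,-720,-744
q: -7,-7,-7,-7,-7,-7,-7,-7,-7,-7,-7,-7,-7,-7,-7,-7,-7,-7,-7,-7,-7,-7,-7,-7,-7,-7,-7,-7,-7,-7,-7,-7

steps = 7; useful = 136; efficiency = 136/224 = 17/28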